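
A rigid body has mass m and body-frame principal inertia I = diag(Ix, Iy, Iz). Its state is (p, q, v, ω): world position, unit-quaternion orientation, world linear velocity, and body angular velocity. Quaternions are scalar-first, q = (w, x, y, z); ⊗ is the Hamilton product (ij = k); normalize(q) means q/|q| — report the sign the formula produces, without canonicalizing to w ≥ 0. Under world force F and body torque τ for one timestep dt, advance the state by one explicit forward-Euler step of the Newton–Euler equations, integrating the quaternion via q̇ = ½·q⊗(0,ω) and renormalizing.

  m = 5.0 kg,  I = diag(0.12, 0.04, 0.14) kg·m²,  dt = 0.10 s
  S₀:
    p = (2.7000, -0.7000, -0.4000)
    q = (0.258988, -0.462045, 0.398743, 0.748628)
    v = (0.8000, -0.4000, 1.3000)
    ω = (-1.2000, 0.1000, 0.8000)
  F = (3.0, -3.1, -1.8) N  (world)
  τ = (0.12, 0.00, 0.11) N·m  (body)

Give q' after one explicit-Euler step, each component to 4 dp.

q' = (0.1988, -0.4642, 0.3726, 0.7786)

q⊗(0,ω) = (-1.1932307, -0.0666540, -0.5028188, 0.6394775)
q + ½dt·q⊗(0,ω), renormalized = (0.1988, -0.4642, 0.3726, 0.7786)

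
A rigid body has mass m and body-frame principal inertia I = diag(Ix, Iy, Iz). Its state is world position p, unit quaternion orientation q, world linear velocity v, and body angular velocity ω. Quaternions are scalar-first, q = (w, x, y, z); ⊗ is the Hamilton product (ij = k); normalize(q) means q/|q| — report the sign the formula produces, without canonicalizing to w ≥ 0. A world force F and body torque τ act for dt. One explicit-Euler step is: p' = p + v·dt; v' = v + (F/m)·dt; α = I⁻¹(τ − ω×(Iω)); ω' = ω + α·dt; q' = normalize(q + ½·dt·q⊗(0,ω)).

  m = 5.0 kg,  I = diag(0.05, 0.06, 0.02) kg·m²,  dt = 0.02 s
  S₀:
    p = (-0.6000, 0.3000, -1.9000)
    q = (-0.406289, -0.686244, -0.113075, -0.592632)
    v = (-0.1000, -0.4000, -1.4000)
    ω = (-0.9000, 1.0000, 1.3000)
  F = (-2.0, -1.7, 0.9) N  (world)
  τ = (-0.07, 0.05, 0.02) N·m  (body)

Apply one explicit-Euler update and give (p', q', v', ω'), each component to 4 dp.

p' = (-0.6020, 0.2920, -1.9280)
q' = (-0.4036, -0.6780, -0.1029, -0.6057)
v' = (-0.1080, -0.4068, -1.3964)
ω' = (-0.9072, 1.0284, 1.3290)

p' = p + v·dt = (-0.6020, 0.2920, -1.9280)
v' = v + a·dt = (-0.1080, -0.4068, -1.3964)
ω×(Iω) gyroscopic = (-0.0520, -0.0351, -0.0090)
(τ − ω×Iω)/I = (-0.3600, 1.4183, 1.4500)
ω + α·dt = (-0.9072, 1.0284, 1.3290)
q⊗(0,ω) = (0.2658770, 0.8112946, 1.0191970, -1.3161872)
q' = normalize(q + ½dt·q⊗(0,ω)) = (-0.4036, -0.6780, -0.1029, -0.6057)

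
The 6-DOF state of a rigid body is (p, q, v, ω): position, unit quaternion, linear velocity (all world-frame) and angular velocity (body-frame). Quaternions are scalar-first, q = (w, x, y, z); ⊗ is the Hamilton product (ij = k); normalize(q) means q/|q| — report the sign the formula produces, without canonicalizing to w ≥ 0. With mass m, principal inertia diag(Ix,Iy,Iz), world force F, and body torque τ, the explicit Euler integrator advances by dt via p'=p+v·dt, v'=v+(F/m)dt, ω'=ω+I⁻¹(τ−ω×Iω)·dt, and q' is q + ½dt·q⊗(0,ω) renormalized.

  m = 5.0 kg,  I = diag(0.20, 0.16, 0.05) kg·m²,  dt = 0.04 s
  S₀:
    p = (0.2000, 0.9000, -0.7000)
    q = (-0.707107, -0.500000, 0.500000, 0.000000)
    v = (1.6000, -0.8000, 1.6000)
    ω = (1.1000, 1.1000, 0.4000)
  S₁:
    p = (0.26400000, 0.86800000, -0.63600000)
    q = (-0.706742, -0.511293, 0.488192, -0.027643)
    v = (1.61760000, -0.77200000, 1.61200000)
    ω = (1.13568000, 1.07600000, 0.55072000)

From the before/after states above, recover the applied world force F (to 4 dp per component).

velocity change Δv = (0.01760000, 0.02800000, 0.01200000)
F = m·Δv/dt = (2.2000, 3.5000, 1.5000)

F = (2.2000, 3.5000, 1.5000)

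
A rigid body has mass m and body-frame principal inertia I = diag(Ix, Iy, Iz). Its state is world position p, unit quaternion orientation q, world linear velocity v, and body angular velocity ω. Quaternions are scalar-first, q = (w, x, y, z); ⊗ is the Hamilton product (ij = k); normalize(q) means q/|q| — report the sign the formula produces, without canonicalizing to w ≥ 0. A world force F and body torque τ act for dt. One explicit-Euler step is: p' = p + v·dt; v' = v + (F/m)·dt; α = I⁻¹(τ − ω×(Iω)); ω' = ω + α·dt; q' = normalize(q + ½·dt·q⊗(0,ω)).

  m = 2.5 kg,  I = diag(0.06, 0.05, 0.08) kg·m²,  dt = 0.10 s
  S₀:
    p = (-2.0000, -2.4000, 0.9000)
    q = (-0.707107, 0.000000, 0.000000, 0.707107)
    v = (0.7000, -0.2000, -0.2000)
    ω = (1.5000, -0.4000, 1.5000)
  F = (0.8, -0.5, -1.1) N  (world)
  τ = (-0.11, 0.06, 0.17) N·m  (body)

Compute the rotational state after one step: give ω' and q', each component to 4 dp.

ω' = (1.3467, -0.1900, 1.7050)
q' = (-0.7558, -0.0387, 0.0668, 0.6503)

gyro term ω×Iω = (-0.0180, -0.0450, 0.0060)
angular accel α = (-1.5333, 2.1000, 2.0500)
ω + α·dt = (1.3467, -0.1900, 1.7050)
q⊗(0,ω) = (-1.0606605, -0.7778177, 1.3435033, -1.0606605)
updated quaternion q' = (-0.7558, -0.0387, 0.0668, 0.6503)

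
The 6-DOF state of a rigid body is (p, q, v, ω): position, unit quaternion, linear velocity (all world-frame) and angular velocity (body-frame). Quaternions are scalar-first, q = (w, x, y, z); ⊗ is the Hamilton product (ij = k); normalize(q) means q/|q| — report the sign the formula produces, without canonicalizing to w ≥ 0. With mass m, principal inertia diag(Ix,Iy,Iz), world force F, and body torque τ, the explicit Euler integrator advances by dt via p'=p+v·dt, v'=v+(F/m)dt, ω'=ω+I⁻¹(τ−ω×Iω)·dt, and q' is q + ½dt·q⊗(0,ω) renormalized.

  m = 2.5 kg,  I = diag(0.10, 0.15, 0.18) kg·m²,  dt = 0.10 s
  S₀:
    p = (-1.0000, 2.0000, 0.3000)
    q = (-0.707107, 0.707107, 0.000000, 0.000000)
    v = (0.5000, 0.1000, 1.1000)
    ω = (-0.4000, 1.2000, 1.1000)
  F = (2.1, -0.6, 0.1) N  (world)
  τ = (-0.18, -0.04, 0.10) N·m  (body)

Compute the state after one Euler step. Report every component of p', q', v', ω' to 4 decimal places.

p' = (-0.9500, 2.0100, 0.4100)
q' = (-0.6905, 0.7187, -0.0810, 0.0035)
v' = (0.5840, 0.0760, 1.1040)
ω' = (-0.6196, 1.1499, 1.1689)

linear accel F/m = (0.8400, -0.2400, 0.0400)
p + v·dt = (-0.9500, 2.0100, 0.4100)
new velocity v' = (0.5840, 0.0760, 1.1040)
ω×(Iω) gyroscopic = (0.0396, 0.0352, -0.0240)
angular accel α = (-2.1960, -0.5013, 0.6889)
ω' = ω + α·dt = (-0.6196, 1.1499, 1.1689)
Hamilton product q⊗(0,ω) = (0.2828428, 0.2828428, -1.6263461, 0.0707107)
updated quaternion q' = (-0.6905, 0.7187, -0.0810, 0.0035)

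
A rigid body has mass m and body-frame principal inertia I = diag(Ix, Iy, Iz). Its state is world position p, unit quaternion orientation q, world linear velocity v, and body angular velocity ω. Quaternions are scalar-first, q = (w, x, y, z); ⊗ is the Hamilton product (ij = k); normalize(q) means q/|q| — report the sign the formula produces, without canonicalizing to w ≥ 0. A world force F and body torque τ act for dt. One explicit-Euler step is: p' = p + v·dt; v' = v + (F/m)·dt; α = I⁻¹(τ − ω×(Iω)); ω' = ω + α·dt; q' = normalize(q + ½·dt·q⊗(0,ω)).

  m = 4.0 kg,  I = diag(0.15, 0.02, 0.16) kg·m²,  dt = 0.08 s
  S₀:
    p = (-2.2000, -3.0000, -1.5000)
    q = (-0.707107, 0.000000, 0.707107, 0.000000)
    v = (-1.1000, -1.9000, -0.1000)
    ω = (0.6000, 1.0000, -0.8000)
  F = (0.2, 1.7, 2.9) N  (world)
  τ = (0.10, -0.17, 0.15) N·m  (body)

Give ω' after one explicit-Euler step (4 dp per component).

ω×(Iω) gyroscopic = (-0.1120, 0.0048, -0.0780)
α = I⁻¹(τ − ω×Iω) = (1.4133, -8.7400, 1.4250)
ω' = ω + α·dt = (0.7131, 0.3008, -0.6860)

ω' = (0.7131, 0.3008, -0.6860)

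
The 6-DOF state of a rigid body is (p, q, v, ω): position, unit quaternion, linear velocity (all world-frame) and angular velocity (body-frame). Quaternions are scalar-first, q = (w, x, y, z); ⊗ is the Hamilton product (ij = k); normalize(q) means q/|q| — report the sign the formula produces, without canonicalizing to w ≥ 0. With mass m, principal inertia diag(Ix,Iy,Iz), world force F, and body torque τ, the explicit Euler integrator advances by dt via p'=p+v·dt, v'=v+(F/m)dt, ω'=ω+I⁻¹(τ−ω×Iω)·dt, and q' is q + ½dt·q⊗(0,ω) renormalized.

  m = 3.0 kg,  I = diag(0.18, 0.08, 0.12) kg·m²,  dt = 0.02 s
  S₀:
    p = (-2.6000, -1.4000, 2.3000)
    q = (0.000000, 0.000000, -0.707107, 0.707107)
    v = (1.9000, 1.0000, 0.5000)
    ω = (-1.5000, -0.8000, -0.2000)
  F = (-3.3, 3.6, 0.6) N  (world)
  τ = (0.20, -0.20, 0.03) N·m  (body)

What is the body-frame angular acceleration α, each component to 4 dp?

α = (1.0756, -2.7250, 1.2500)

gyro term ω×Iω = (0.0064, 0.0180, -0.1200)
α = I⁻¹(τ − ω×Iω) = (1.0756, -2.7250, 1.2500)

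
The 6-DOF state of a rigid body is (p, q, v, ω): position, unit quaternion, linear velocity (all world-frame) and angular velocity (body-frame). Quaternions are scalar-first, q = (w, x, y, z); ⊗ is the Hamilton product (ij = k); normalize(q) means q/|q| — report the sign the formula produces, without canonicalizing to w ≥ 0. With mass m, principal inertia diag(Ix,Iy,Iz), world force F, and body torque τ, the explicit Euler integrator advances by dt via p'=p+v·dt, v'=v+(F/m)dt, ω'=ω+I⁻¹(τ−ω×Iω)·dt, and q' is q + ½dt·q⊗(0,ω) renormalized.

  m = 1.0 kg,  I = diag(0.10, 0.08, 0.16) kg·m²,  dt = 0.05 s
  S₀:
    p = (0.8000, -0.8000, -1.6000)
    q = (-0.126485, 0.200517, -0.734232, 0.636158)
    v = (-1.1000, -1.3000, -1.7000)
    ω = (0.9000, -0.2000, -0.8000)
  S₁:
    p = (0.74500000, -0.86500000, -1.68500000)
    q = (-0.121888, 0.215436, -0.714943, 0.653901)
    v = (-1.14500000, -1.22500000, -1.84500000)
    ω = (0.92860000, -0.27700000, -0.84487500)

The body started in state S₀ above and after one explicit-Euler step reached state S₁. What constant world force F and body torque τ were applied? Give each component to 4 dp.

rate change Δω = (0.02860000, -0.07700000, -0.04487500)
gyro term ω₀×Iω₀ = (0.0128, 0.0432, 0.0036)
applied torque τ = (0.0700, -0.0800, -0.1400)
v₁ − v₀ = (-0.04500000, 0.07500000, -0.14500000)
applied force F = (-0.9000, 1.5000, -2.9000)

F = (-0.9000, 1.5000, -2.9000)
τ = (0.0700, -0.0800, -0.1400)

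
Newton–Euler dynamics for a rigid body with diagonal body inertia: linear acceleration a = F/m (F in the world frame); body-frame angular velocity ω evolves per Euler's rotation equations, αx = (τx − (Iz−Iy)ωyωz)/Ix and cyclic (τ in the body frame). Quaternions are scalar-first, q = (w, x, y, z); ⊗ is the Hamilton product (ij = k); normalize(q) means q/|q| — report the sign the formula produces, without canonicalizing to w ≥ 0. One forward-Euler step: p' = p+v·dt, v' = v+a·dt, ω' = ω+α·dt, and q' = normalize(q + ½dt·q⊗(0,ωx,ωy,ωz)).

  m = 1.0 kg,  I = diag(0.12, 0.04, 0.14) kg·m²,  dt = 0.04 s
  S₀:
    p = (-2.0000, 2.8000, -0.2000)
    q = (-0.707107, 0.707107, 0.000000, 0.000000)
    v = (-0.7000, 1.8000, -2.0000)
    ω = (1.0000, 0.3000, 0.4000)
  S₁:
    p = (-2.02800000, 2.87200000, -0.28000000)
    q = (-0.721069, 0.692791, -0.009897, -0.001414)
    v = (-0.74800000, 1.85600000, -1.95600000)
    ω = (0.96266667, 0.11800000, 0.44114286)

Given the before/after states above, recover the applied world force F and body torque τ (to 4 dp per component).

Δω = ω₁−ω₀ = (-0.03733333, -0.18200000, 0.04114286)
precession coupling = (0.0120, -0.0080, -0.0240)
I·α + gyro = (-0.1000, -0.1900, 0.1200)
velocity change Δv = (-0.04800000, 0.05600000, 0.04400000)
F = m·Δv/dt = (-1.2000, 1.4000, 1.1000)

F = (-1.2000, 1.4000, 1.1000)
τ = (-0.1000, -0.1900, 0.1200)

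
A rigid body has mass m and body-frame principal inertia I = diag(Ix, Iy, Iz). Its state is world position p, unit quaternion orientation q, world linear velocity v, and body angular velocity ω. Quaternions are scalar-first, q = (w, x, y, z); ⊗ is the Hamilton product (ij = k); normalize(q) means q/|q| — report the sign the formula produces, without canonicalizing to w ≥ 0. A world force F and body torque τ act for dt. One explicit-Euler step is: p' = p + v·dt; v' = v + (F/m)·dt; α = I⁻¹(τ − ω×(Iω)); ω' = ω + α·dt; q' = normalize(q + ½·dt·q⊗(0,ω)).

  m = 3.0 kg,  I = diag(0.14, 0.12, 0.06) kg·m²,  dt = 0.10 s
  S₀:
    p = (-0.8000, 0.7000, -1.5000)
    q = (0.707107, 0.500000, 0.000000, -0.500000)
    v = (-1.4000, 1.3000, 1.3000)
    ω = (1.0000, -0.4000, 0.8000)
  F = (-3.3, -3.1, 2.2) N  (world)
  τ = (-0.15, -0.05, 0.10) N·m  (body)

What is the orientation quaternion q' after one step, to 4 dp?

2q̇ = q⊗(0,ω) = (-0.1000000, 0.5071070, -1.1828428, 0.3656856)
updated quaternion q' = (0.7005, 0.5242, -0.0590, -0.4806)

q' = (0.7005, 0.5242, -0.0590, -0.4806)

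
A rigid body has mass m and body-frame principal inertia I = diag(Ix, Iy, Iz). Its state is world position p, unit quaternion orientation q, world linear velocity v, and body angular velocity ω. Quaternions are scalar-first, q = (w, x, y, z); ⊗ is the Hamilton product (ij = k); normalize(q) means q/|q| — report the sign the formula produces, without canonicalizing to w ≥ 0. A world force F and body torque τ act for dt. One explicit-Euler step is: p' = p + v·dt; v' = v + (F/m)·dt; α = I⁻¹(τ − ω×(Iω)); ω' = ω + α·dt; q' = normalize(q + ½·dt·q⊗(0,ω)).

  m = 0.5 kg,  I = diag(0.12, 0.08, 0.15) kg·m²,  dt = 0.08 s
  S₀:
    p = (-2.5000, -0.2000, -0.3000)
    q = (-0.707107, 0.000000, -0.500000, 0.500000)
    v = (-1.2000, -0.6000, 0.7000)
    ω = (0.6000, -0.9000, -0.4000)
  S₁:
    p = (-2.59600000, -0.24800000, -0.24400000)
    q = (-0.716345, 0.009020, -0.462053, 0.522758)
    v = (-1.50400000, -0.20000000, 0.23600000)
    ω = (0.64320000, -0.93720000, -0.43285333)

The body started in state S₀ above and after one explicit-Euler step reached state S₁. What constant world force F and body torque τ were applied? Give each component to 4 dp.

F = (-1.9000, 2.5000, -2.9000)
τ = (0.0900, -0.0300, -0.0400)

Δv = v₁−v₀ = (-0.30400000, 0.40000000, -0.46400000)
F = m·Δv/dt = (-1.9000, 2.5000, -2.9000)
ω₁ − ω₀ = (0.04320000, -0.03720000, -0.03285333)
gyro term ω₀×Iω₀ = (0.0252, 0.0072, 0.0216)
τ = I·(Δω/dt) + ω₀×(Iω₀) = (0.0900, -0.0300, -0.0400)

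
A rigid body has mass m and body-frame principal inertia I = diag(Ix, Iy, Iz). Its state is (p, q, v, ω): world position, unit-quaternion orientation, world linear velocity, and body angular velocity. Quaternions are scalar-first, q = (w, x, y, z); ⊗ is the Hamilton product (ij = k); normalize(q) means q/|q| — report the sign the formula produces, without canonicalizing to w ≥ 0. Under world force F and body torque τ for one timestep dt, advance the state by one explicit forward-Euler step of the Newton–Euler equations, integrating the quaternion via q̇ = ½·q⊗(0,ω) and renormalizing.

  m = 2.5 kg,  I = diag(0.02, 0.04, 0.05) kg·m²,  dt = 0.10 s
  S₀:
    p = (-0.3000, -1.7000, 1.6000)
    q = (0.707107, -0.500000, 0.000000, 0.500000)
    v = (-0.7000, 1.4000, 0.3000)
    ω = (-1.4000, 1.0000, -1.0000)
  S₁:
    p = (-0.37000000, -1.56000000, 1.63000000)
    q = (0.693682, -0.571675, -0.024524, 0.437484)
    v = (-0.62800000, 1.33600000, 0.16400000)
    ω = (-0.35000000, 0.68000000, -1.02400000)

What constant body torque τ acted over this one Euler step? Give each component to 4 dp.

ω₁ − ω₀ = (1.05000000, -0.32000000, -0.02400000)
I·α + gyro = (0.2000, -0.1700, -0.0400)

τ = (0.2000, -0.1700, -0.0400)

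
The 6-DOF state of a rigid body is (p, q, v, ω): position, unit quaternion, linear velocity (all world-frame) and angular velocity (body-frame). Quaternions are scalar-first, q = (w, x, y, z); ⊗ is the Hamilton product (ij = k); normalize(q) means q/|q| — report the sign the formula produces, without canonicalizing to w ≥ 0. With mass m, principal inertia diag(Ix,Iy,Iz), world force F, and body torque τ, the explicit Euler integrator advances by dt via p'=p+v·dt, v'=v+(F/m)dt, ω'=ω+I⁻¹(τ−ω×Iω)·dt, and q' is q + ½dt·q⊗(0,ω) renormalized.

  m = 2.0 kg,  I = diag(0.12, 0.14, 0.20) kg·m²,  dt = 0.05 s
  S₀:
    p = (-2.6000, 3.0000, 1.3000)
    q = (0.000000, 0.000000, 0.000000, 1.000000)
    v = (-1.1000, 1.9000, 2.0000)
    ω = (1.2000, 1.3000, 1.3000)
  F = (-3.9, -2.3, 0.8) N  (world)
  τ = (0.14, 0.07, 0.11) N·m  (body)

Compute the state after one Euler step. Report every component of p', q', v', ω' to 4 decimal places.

p' = (-2.6550, 3.0950, 1.4000)
q' = (-0.0325, -0.0325, 0.0300, 0.9985)
v' = (-1.1975, 1.8425, 2.0200)
ω' = (1.2161, 1.3696, 1.3197)

angular accel α = (0.3217, 1.3914, 0.3940)
new body rate ω' = (1.2161, 1.3696, 1.3197)
q⊗(0,ω) = (-1.3000000, -1.3000000, 1.2000000, 0.0000000)
q' = normalize(q + ½dt·q⊗(0,ω)) = (-0.0325, -0.0325, 0.0300, 0.9985)
linear accel F/m = (-1.9500, -1.1500, 0.4000)
p' = p + v·dt = (-2.6550, 3.0950, 1.4000)
new velocity v' = (-1.1975, 1.8425, 2.0200)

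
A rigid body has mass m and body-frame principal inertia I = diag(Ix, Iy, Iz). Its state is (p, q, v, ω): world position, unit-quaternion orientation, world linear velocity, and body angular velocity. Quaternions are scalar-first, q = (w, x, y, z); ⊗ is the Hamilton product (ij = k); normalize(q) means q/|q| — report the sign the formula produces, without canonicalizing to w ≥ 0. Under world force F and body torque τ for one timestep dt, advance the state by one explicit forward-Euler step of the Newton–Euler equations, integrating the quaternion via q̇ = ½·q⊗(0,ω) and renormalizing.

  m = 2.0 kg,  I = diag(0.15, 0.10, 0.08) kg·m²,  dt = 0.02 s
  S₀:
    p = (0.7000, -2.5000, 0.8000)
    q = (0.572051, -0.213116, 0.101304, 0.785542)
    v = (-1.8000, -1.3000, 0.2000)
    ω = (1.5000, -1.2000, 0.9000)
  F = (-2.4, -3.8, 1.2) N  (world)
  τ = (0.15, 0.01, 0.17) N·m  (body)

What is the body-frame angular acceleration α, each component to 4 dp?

precession coupling ω×(Iω) = (0.0216, 0.0945, 0.0900)
angular accel α = (0.8560, -0.8450, 1.0000)

α = (0.8560, -0.8450, 1.0000)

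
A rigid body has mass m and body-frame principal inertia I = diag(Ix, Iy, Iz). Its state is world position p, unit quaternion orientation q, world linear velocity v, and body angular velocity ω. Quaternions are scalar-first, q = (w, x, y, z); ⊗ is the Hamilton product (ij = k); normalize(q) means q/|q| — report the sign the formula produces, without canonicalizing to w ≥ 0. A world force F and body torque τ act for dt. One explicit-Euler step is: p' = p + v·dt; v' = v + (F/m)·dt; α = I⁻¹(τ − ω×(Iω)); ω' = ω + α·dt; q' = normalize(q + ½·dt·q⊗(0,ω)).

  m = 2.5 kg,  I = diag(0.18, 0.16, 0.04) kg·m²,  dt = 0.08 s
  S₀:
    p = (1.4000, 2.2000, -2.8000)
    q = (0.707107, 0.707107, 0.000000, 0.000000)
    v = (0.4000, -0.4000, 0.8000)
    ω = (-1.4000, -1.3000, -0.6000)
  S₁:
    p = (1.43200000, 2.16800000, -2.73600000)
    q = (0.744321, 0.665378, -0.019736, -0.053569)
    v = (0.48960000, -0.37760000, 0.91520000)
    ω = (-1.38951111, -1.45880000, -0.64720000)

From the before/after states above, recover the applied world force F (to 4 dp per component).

v₁ − v₀ = (0.08960000, 0.02240000, 0.11520000)
applied force F = (2.8000, 0.7000, 3.6000)

F = (2.8000, 0.7000, 3.6000)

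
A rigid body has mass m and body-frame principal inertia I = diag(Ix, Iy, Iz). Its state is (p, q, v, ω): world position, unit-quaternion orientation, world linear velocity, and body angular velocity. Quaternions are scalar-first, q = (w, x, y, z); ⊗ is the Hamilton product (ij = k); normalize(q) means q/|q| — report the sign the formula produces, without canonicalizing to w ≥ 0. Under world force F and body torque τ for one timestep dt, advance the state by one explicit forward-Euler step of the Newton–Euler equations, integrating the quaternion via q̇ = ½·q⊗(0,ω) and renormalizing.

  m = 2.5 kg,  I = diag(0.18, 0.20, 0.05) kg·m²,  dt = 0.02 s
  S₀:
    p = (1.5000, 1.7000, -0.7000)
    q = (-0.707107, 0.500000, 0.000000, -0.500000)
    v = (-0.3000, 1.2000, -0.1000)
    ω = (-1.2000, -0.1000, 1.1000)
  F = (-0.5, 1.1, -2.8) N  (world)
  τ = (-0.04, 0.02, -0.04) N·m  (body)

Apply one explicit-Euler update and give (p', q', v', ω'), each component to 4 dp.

p' = (1.4940, 1.7240, -0.7020)
q' = (-0.6955, 0.5079, 0.0012, -0.5082)
v' = (-0.3040, 1.2088, -0.1224)
ω' = (-1.2063, -0.0808, 1.0830)

linear accel F/m = (-0.2000, 0.4400, -1.1200)
p' = p + v·dt = (1.4940, 1.7240, -0.7020)
new velocity v' = (-0.3040, 1.2088, -0.1224)
precession coupling ω×(Iω) = (0.0165, -0.1716, 0.0024)
(τ − ω×Iω)/I = (-0.3139, 0.9580, -0.8480)
ω + α·dt = (-1.2063, -0.0808, 1.0830)
2q̇ = q⊗(0,ω) = (1.1500000, 0.7985284, 0.1207107, -0.8278177)
q' = normalize(q + ½dt·q⊗(0,ω)) = (-0.6955, 0.5079, 0.0012, -0.5082)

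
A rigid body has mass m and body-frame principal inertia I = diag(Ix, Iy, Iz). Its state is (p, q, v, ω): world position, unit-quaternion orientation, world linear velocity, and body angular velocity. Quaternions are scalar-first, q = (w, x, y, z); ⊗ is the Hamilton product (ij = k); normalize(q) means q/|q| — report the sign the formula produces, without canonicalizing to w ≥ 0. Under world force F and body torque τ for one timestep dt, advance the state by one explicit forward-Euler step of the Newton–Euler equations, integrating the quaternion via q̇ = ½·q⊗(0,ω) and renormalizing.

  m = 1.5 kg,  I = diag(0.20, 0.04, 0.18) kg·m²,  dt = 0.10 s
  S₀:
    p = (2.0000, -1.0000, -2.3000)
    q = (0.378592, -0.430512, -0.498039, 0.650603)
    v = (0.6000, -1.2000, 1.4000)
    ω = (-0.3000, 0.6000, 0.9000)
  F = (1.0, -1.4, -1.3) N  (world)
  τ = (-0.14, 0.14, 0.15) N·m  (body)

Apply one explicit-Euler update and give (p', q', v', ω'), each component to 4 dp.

p' = p + v·dt = (2.0600, -1.1200, -2.1600)
new velocity v' = (0.6667, -1.2933, 1.3133)
precession coupling ω×(Iω) = (0.0756, -0.0054, 0.0288)
angular accel α = (-1.0780, 3.6350, 0.6733)
ω + α·dt = (-0.4078, 0.9635, 0.9673)
Hamilton product q⊗(0,ω) = (-0.4158729, -0.9521745, 0.4194351, -0.0669861)
q' = normalize(q + ½dt·q⊗(0,ω)) = (0.3572, -0.4774, -0.4763, 0.6462)

p' = (2.0600, -1.1200, -2.1600)
q' = (0.3572, -0.4774, -0.4763, 0.6462)
v' = (0.6667, -1.2933, 1.3133)
ω' = (-0.4078, 0.9635, 0.9673)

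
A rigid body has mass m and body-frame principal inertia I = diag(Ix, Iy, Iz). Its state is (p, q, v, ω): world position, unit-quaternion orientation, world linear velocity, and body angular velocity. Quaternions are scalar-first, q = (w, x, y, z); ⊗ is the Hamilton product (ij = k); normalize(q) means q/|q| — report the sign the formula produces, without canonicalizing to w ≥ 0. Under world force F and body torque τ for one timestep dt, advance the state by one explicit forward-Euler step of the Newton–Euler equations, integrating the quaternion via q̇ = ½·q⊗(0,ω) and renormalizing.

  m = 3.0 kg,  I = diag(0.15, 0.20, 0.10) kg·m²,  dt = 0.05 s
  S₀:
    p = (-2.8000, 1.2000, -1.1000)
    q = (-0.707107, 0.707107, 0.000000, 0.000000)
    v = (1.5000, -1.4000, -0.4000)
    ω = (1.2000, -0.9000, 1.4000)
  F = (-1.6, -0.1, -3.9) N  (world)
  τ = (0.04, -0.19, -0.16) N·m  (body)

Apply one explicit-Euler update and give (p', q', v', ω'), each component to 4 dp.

p' = (-2.7250, 1.1300, -1.1200)
q' = (-0.7274, 0.6850, -0.0088, -0.0406)
v' = (1.4733, -1.4017, -0.4650)
ω' = (1.1713, -0.9685, 1.3470)

new position p' = (-2.7250, 1.1300, -1.1200)
new velocity v' = (1.4733, -1.4017, -0.4650)
precession coupling ω×(Iω) = (0.1260, 0.0840, -0.0540)
(τ − ω×Iω)/I = (-0.5733, -1.3700, -1.0600)
ω + α·dt = (1.1713, -0.9685, 1.3470)
2q̇ = q⊗(0,ω) = (-0.8485284, -0.8485284, -0.3535535, -1.6263461)
updated quaternion q' = (-0.7274, 0.6850, -0.0088, -0.0406)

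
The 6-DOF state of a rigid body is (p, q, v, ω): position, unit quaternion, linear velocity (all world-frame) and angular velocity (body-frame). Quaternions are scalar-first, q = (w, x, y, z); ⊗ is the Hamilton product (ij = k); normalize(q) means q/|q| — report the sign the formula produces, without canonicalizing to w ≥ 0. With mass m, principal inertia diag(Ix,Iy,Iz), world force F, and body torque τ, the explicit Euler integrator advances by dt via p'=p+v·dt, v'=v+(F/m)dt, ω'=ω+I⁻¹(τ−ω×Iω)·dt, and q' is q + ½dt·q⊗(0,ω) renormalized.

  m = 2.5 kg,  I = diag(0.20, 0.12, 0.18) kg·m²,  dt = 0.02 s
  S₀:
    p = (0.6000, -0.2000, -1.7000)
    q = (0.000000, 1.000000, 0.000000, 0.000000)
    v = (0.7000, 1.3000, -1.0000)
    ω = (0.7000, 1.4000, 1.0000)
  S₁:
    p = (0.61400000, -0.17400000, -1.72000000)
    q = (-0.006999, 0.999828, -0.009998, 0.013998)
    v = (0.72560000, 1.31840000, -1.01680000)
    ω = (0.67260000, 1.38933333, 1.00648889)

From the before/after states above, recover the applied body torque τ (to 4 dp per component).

rate change Δω = (-0.02740000, -0.01066667, 0.00648889)
τ = I·(Δω/dt) + ω₀×(Iω₀) = (-0.1900, -0.0500, -0.0200)

τ = (-0.1900, -0.0500, -0.0200)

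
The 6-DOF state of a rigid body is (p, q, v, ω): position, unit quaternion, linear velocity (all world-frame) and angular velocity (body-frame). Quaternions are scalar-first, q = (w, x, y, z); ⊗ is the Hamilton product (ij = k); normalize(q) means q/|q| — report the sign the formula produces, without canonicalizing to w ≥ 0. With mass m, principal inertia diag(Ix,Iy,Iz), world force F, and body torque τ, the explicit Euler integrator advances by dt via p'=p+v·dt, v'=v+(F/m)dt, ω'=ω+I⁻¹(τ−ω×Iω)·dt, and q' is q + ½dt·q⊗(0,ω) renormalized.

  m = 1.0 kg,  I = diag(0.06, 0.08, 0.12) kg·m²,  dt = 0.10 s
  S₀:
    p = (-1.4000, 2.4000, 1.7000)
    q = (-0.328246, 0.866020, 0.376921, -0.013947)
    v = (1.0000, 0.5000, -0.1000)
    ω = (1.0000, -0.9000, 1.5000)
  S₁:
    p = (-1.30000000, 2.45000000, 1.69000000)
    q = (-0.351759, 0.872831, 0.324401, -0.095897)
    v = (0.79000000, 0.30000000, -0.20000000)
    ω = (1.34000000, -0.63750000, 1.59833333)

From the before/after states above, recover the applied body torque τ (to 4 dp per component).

Δω = ω₁−ω₀ = (0.34000000, 0.26250000, 0.09833333)
precession coupling = (-0.0540, -0.0900, -0.0180)
τ = I·(Δω/dt) + ω₀×(Iω₀) = (0.1500, 0.1200, 0.1000)

τ = (0.1500, 0.1200, 0.1000)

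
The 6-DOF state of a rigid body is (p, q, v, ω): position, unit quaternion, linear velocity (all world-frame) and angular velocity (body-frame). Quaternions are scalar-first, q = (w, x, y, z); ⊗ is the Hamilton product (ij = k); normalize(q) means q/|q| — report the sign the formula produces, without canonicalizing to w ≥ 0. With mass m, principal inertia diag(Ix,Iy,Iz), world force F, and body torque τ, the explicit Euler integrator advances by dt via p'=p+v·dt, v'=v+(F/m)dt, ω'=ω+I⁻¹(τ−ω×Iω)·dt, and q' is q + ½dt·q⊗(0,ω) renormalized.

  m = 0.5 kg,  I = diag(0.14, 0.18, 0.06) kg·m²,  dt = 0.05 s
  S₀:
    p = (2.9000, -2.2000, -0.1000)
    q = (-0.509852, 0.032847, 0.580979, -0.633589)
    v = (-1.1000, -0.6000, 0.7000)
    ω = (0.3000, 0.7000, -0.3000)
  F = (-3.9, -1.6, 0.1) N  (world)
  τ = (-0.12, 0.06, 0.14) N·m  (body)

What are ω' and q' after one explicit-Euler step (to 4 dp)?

(τ − ω×Iω)/I = (-1.0371, 0.3733, 2.1933)
ω + α·dt = (0.2481, 0.7187, -0.1903)
Hamilton product q⊗(0,ω) = (-0.6066161, 0.1162630, -0.5371190, 0.0016548)
q' = normalize(q + ½dt·q⊗(0,ω)) = (-0.5249, 0.0357, 0.5674, -0.6334)

ω' = (0.2481, 0.7187, -0.1903)
q' = (-0.5249, 0.0357, 0.5674, -0.6334)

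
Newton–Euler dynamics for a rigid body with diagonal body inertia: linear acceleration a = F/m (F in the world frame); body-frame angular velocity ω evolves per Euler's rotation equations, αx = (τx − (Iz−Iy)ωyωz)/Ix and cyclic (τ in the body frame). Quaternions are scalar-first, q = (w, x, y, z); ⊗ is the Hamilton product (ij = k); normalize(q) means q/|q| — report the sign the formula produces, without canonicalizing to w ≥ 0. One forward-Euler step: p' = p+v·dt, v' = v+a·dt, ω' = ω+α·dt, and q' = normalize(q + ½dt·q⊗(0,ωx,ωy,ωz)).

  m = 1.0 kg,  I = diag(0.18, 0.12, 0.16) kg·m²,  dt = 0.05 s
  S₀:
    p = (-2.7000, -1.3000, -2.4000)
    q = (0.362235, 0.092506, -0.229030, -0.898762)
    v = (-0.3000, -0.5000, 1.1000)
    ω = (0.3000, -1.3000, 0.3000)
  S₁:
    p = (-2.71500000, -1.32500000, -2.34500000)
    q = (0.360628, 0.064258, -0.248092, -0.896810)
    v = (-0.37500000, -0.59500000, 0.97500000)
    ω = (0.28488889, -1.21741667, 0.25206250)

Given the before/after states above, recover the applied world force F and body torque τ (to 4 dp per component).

Δω = ω₁−ω₀ = (-0.01511111, 0.08258333, -0.04793750)
τ = I·(Δω/dt) + ω₀×(Iω₀) = (-0.0700, 0.2000, -0.1300)
velocity change Δv = (-0.07500000, -0.09500000, -0.12500000)
applied force F = (-1.5000, -1.9000, -2.5000)

F = (-1.5000, -1.9000, -2.5000)
τ = (-0.0700, 0.2000, -0.1300)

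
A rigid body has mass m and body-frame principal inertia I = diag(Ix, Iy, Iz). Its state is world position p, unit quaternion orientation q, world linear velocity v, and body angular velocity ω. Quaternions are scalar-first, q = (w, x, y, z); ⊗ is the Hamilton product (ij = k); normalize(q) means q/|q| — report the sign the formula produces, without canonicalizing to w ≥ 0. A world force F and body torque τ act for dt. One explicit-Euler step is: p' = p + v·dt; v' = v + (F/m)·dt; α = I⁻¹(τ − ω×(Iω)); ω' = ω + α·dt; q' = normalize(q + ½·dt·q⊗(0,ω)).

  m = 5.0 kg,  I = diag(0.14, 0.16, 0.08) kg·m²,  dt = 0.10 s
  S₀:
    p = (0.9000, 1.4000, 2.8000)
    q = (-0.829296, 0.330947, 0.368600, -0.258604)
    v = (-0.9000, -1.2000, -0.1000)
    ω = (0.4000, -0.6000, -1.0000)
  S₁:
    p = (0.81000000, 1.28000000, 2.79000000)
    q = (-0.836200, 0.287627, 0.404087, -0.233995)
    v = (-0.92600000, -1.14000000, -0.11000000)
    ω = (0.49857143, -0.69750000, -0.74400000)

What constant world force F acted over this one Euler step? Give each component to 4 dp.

velocity change Δv = (-0.02600000, 0.06000000, -0.01000000)
m·(v₁−v₀)/dt = (-1.3000, 3.0000, -0.5000)

F = (-1.3000, 3.0000, -0.5000)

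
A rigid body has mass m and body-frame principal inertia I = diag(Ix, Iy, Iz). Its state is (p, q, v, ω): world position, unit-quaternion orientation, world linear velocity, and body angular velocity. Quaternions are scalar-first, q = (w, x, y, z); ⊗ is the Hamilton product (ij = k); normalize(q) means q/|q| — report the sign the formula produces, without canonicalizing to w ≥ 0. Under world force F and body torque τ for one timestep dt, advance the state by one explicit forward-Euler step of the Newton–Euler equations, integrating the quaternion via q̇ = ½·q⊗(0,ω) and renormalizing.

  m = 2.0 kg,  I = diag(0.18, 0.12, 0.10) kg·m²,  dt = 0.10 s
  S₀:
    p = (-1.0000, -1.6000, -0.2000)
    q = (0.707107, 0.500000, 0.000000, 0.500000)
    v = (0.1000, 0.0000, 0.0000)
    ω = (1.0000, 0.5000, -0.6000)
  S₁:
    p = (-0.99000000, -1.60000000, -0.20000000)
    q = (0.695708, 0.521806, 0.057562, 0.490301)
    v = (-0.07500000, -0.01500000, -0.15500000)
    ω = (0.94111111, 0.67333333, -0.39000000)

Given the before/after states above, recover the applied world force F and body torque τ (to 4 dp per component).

v₁ − v₀ = (-0.17500000, -0.01500000, -0.15500000)
F = m·Δv/dt = (-3.5000, -0.3000, -3.1000)
Δω = ω₁−ω₀ = (-0.05888889, 0.17333333, 0.21000000)
precession coupling = (0.0060, -0.0480, -0.0300)
I·α + gyro = (-0.1000, 0.1600, 0.1800)

F = (-3.5000, -0.3000, -3.1000)
τ = (-0.1000, 0.1600, 0.1800)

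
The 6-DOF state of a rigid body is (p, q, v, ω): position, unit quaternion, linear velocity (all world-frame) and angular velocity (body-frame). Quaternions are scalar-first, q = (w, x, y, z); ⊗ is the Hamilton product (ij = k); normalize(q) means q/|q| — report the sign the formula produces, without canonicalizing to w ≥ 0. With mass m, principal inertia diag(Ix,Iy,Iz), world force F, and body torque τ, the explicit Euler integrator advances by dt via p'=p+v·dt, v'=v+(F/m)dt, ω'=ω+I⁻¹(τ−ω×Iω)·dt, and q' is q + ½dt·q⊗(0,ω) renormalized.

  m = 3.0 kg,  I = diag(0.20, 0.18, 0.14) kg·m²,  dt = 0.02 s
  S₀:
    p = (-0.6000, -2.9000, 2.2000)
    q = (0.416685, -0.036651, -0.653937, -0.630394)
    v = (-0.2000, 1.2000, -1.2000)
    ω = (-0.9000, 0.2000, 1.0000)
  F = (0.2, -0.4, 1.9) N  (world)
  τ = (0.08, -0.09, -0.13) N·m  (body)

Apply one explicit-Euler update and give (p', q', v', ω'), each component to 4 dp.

p' = (-0.6040, -2.8760, 2.1760)
q' = (0.4239, -0.0457, -0.6470, -0.6321)
v' = (-0.1987, 1.1973, -1.1873)
ω' = (-0.8912, 0.1960, 0.9809)

p' = p + v·dt = (-0.6040, -2.8760, 2.1760)
v + (F/m)dt = (-0.1987, 1.1973, -1.1873)
ω×(Iω) gyroscopic = (-0.0080, -0.0540, 0.0036)
α = I⁻¹(τ − ω×Iω) = (0.4400, -0.2000, -0.9543)
ω' = ω + α·dt = (-0.8912, 0.1960, 0.9809)
2q̇ = q⊗(0,ω) = (0.7281955, -0.9028747, 0.6873426, -0.1791885)
q' = normalize(q + ½dt·q⊗(0,ω)) = (0.4239, -0.0457, -0.6470, -0.6321)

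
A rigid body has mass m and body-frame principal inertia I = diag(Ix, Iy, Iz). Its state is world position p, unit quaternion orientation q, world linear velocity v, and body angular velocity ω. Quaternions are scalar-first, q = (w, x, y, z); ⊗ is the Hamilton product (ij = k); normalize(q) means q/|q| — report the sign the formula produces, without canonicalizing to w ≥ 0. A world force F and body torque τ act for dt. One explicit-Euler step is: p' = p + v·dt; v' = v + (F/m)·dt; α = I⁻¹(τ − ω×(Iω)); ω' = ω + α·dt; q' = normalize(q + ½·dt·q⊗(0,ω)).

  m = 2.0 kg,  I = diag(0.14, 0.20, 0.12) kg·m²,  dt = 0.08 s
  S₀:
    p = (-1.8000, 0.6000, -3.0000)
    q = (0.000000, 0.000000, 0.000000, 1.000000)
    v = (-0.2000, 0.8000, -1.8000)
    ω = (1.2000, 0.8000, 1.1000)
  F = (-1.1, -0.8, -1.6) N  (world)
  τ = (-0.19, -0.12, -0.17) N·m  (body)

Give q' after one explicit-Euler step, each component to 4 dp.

Hamilton product q⊗(0,ω) = (-1.1000000, -0.8000000, 1.2000000, 0.0000000)
q' = normalize(q + ½dt·q⊗(0,ω)) = (-0.0439, -0.0319, 0.0479, 0.9974)

q' = (-0.0439, -0.0319, 0.0479, 0.9974)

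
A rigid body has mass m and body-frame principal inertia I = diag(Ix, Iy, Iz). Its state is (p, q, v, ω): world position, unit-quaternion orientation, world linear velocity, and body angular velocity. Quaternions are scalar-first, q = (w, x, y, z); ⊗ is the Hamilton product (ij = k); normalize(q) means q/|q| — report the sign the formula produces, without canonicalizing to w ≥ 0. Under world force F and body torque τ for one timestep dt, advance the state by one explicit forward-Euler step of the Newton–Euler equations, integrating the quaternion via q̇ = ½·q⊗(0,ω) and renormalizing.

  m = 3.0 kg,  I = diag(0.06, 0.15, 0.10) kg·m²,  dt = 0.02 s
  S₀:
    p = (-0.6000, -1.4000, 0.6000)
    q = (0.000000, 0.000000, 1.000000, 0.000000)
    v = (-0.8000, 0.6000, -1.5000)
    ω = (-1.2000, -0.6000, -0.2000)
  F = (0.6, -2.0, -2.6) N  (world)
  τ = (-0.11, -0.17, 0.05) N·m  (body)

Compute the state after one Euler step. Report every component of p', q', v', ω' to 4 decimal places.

new position p' = (-0.6160, -1.3880, 0.5700)
v + (F/m)dt = (-0.7960, 0.5867, -1.5173)
(τ − ω×Iω)/I = (-1.7333, -1.0693, -0.1480)
ω + α·dt = (-1.2347, -0.6214, -0.2030)
2q̇ = q⊗(0,ω) = (0.6000000, -0.2000000, 0.0000000, 1.2000000)
updated quaternion q' = (0.0060, -0.0020, 0.9999, 0.0120)

p' = (-0.6160, -1.3880, 0.5700)
q' = (0.0060, -0.0020, 0.9999, 0.0120)
v' = (-0.7960, 0.5867, -1.5173)
ω' = (-1.2347, -0.6214, -0.2030)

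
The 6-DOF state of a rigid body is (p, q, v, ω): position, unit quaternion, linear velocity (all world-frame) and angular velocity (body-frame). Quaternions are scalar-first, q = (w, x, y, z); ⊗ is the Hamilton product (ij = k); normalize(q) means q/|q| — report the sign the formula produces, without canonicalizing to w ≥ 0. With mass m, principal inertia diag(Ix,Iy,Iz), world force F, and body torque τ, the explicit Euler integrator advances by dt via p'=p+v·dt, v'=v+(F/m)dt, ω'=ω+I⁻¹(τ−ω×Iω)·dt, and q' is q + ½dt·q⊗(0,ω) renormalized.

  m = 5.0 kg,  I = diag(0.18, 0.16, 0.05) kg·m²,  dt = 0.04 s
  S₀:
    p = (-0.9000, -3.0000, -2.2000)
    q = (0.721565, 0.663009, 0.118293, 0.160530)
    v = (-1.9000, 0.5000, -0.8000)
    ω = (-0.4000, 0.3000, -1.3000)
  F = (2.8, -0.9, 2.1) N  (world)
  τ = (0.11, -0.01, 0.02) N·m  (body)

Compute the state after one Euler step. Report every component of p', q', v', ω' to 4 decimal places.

p' = (-0.9760, -2.9800, -2.2320)
q' = (0.7300, 0.6529, 0.1385, 0.1466)
v' = (-1.8776, 0.4928, -0.7832)
ω' = (-0.3851, 0.2806, -1.2859)

linear accel F/m = (0.5600, -0.1800, 0.4200)
new position p' = (-0.9760, -2.9800, -2.2320)
v' = v + a·dt = (-1.8776, 0.4928, -0.7832)
gyro term ω×Iω = (0.0429, 0.0676, 0.0024)
(τ − ω×Iω)/I = (0.3728, -0.4850, 0.3520)
new body rate ω' = (-0.3851, 0.2806, -1.2859)
Hamilton product q⊗(0,ω) = (0.4384047, -0.4905659, 1.0141692, -0.6918146)
q + ½dt·q⊗(0,ω), renormalized = (0.7300, 0.6529, 0.1385, 0.1466)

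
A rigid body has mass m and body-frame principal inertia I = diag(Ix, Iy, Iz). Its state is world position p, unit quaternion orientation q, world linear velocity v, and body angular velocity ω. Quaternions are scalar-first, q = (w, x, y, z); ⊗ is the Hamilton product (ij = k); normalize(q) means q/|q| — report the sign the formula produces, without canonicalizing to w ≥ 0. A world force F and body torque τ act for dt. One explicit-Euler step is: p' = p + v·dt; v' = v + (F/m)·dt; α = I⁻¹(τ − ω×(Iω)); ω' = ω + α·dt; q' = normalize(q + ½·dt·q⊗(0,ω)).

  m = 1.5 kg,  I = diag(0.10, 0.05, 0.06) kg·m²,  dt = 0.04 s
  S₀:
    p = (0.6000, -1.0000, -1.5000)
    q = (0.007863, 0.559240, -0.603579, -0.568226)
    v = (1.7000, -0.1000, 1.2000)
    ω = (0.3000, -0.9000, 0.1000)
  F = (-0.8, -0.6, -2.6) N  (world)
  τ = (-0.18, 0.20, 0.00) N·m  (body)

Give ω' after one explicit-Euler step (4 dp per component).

gyro term ω×Iω = (-0.0009, 0.0012, 0.0135)
angular accel α = (-1.7910, 3.9760, -0.2250)
ω + α·dt = (0.2284, -0.7410, 0.0910)

ω' = (0.2284, -0.7410, 0.0910)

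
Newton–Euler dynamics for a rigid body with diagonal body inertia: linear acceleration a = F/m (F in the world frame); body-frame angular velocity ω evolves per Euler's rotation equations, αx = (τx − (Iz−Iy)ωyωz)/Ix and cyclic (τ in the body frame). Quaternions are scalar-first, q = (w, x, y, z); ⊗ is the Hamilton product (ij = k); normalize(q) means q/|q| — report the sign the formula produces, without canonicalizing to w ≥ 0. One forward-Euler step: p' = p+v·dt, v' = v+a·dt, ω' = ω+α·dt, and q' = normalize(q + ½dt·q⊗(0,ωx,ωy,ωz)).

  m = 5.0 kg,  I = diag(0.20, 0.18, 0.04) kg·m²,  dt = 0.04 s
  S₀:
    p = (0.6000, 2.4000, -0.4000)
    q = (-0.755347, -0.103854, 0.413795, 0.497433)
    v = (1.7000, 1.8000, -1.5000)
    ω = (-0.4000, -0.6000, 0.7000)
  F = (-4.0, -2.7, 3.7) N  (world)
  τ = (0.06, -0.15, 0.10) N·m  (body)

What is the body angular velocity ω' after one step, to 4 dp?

ω' = (-0.3998, -0.6234, 0.8048)

(τ − ω×Iω)/I = (0.0060, -0.5844, 2.6200)
ω' = ω + α·dt = (-0.3998, -0.6234, 0.8048)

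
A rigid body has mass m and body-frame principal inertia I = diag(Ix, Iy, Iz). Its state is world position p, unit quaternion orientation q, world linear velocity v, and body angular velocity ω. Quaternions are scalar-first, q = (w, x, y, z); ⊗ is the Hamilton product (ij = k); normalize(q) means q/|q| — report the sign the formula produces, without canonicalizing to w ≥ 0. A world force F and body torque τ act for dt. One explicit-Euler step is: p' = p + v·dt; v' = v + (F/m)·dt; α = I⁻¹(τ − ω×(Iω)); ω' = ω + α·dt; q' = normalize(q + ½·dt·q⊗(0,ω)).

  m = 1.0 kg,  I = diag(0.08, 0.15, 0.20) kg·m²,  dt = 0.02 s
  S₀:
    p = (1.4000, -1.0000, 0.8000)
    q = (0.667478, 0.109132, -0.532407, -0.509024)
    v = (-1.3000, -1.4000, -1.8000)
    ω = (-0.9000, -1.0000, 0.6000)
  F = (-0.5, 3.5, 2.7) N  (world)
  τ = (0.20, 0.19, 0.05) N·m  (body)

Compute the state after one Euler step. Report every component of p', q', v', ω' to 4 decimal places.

p' = p + v·dt = (1.3740, -1.0280, 0.7640)
v + (F/m)dt = (-1.3100, -1.3300, -1.7460)
gyro term ω×Iω = (-0.0300, 0.0648, 0.0630)
α = I⁻¹(τ − ω×Iω) = (2.8750, 0.8347, -0.0650)
ω' = ω + α·dt = (-0.8425, -0.9833, 0.5987)
q⊗(0,ω) = (-0.1287738, -1.4291984, -0.2748356, -0.1878115)
q' = normalize(q + ½dt·q⊗(0,ω)) = (0.6661, 0.0948, -0.5351, -0.5108)

p' = (1.3740, -1.0280, 0.7640)
q' = (0.6661, 0.0948, -0.5351, -0.5108)
v' = (-1.3100, -1.3300, -1.7460)
ω' = (-0.8425, -0.9833, 0.5987)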